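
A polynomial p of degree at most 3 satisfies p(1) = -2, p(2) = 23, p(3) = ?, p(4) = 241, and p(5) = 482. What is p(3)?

96

On equispaced nodes a degree-3 polynomial has vanishing fourth forward difference, so
  p(1) - 4·p(2) + 6·p(3) - 4·p(4) + p(5) = 0.
Substituting the known values and solving for p(3):
  6·p(3) = 576
  p(3) = 96.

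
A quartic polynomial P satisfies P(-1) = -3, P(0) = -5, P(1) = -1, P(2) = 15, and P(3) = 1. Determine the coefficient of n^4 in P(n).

Write P(n) = an^4 + bn^3 + cn^2 + dn + e. Substituting each data point gives a linear system:
  a - b + c - d + e = -3
  e = -5
  a + b + c + d + e = -1
  16a + 8b + 4c + 2d + e = 15
  81a + 27b + 9c + 3d + e = 1
Solving the system yields a = -2, b = 5, c = 5, d = -4, e = -5.
So P(n) = -2n^4 + 5n^3 + 5n^2 - 4n - 5.
The leading coefficient is -2.

-2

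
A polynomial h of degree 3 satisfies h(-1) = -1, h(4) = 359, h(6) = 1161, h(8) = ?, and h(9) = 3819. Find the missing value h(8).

2699

The 4 known points determine the degree-3 polynomial uniquely.
Write h(n) = an^3 + bn^2 + cn + d. Substituting each data point gives a linear system:
  -a + b - c + d = -1
  64a + 16b + 4c + d = 359
  216a + 36b + 6c + d = 1161
  729a + 81b + 9c + d = 3819
Solving the system yields a = 5, b = 2, c = 1, d = 3.
So h(n) = 5n^3 + 2n^2 + n + 3.
Then h(8) = 2699.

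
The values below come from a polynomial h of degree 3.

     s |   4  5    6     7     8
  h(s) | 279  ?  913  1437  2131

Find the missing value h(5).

535

On equispaced nodes a degree-3 polynomial has vanishing fourth forward difference, so
  h(4) - 4·h(5) + 6·h(6) - 4·h(7) + h(8) = 0.
Substituting the known values and solving for h(5):
  -4·h(5) = -2140
  h(5) = 535.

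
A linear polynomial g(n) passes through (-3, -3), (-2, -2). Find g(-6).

Write g(n) = an + b. Substituting each data point gives a linear system:
  -3a + b = -3
  -2a + b = -2
Solving the system yields a = 1, b = 0.
So g(n) = n.
Then g(-6) = -6.

-6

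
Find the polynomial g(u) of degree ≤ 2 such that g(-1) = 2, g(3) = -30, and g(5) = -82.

Using the Lagrange interpolation formula with nodes -1, 3, 5:
  L_0(u) = (u - 3)(u - 5) / 24
  L_1(u) = (u + 1)(u - 5) / -8
  L_2(u) = (u + 1)(u - 3) / 12
Then g(u) = 2·L_0(u) - 30·L_1(u) - 82·L_2(u).
Expanding and collecting terms gives g(u) = -3u^2 - 2u + 3.
Check: g(-1) = 2. ✓

g(u) = -3u^2 - 2u + 3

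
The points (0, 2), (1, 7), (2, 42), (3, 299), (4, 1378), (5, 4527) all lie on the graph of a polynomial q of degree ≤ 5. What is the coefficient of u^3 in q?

Write q(u) = au^5 + bu^4 + cu^3 + du^2 + eu + k. Substituting each data point gives a linear system:
  k = 2
  a + b + c + d + e + k = 7
  32a + 16b + 8c + 4d + 2e + k = 42
  243a + 81b + 27c + 9d + 3e + k = 299
  1024a + 256b + 64c + 16d + 4e + k = 1378
  3125a + 625b + 125c + 25d + 5e + k = 4527
Solving the system yields a = 2, b = -3, c = 0, d = 6, e = 0, k = 2.
So q(u) = 2u^5 - 3u^4 + 6u^2 + 2.
The coefficient of u^3 is 0.

0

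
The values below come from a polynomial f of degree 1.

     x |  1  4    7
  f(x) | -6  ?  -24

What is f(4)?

-15

The 2 known points determine the degree-1 polynomial uniquely.
Write f(x) = ax + b. Substituting each data point gives a linear system:
  a + b = -6
  7a + b = -24
Solving the system yields a = -3, b = -3.
So f(x) = -3x - 3.
Then f(4) = -15.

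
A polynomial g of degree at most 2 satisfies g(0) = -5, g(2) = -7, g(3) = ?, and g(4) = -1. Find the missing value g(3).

The 3 known points determine the degree-2 polynomial uniquely.
Write g(n) = an^2 + bn + c. Substituting each data point gives a linear system:
  c = -5
  4a + 2b + c = -7
  16a + 4b + c = -1
Solving the system yields a = 1, b = -3, c = -5.
So g(n) = n² - 3n - 5.
Then g(3) = -5.

-5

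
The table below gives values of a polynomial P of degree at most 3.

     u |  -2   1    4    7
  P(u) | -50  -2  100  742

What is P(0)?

Write P(u) = au^3 + bu^2 + cu + d. Substituting each data point gives a linear system:
  -8a + 4b - 2c + d = -50
  a + b + c + d = -2
  64a + 16b + 4c + d = 100
  343a + 49b + 7c + d = 742
Solving the system yields a = 3, b = -6, c = 1, d = 0.
So P(u) = 3u^3 - 6u^2 + u.
Then P(0) = 0.

0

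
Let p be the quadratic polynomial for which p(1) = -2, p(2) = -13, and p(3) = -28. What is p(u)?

p(u) = -2u^2 - 5u + 5

Write p(u) = au^2 + bu + c. Substituting each data point gives a linear system:
  a + b + c = -2
  4a + 2b + c = -13
  9a + 3b + c = -28
Solving the system yields a = -2, b = -5, c = 5.
So p(u) = -2u² - 5u + 5.
Check: p(3) = -28. ✓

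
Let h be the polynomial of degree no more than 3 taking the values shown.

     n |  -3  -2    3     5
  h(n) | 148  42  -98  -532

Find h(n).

h(n) = -5n^3 + 3n^2 + 4n - 2

Write h(n) = an^3 + bn^2 + cn + d. Substituting each data point gives a linear system:
  -27a + 9b - 3c + d = 148
  -8a + 4b - 2c + d = 42
  27a + 9b + 3c + d = -98
  125a + 25b + 5c + d = -532
Solving the system yields a = -5, b = 3, c = 4, d = -2.
So h(n) = -5n^3 + 3n^2 + 4n - 2.
Check: h(5) = -532. ✓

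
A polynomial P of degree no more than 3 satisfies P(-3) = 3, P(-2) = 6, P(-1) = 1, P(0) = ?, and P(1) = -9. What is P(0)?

On equispaced nodes a degree-3 polynomial has vanishing fourth forward difference, so
  P(-3) - 4·P(-2) + 6·P(-1) - 4·P(0) + P(1) = 0.
Substituting the known values and solving for P(0):
  -4·P(0) = 24
  P(0) = -6.

-6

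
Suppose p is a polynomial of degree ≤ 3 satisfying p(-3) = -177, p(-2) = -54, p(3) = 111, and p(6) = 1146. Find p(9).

Using the Lagrange interpolation formula with nodes -3, -2, 3, 6:
  L_0(s) = (s + 2)(s - 3)(s - 6) / -54
  L_1(s) = (s + 3)(s - 3)(s - 6) / 40
  L_2(s) = (s + 3)(s + 2)(s - 6) / -90
  L_3(s) = (s + 3)(s + 2)(s - 3) / 216
Then p(s) = -177·L_0(s) - 54·L_1(s) + 111·L_2(s) + 1146·L_3(s).
Expanding and collecting terms gives p(s) = 6s^3 - 3s^2 - 6s - 6.
Evaluating at s = 9: p(9) = 4071.

4071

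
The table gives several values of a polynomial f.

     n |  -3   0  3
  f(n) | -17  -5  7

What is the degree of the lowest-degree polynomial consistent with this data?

Forward differences of the values at n = -3, 0, 3:
  f  : -17  -5  7
  Δ  : 12  12
  Δ^2: 0
The first differences are constant (12) and nonzero, while all higher differences vanish, so the minimal degree is 1.

1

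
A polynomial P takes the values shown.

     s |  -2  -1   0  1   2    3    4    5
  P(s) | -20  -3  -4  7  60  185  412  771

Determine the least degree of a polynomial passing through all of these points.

Forward differences of the values at s = -2, -1, 0, 1, 2, 3, 4, 5:
  P  : -20  -3  -4  7  60  185  412  771
  Δ  : 17  -1  11  53  125  227  359
  Δ^2: -18  12  42  72  102  132
  Δ^3: 30  30  30  30  30
  Δ^4: 0  0  0  0
  Δ^5: 0  0  0
  Δ^6: 0  0
  Δ^7: 0
The third differences are constant (30) and nonzero, while all higher differences vanish, so the minimal degree is 3.

3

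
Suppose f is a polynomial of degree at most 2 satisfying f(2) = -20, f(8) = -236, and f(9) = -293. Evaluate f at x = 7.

-185

Write f(x) = ax^2 + bx + c. Substituting each data point gives a linear system:
  4a + 2b + c = -20
  64a + 8b + c = -236
  81a + 9b + c = -293
Solving the system yields a = -3, b = -6, c = 4.
So f(x) = -3x^2 - 6x + 4.
Then f(7) = -185.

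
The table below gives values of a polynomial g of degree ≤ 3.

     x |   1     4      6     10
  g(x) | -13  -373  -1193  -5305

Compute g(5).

-705

Using the Lagrange interpolation formula with nodes 1, 4, 6, 10:
  L_0(x) = (x - 4)(x - 6)(x - 10) / -135
  L_1(x) = (x - 1)(x - 6)(x - 10) / 36
  L_2(x) = (x - 1)(x - 4)(x - 10) / -40
  L_3(x) = (x - 1)(x - 4)(x - 6) / 216
Then g(x) = -13·L_0(x) - 373·L_1(x) - 1193·L_2(x) - 5305·L_3(x).
Expanding and collecting terms gives g(x) = -5x³ - 3x² - 5.
Evaluating at x = 5: g(5) = -705.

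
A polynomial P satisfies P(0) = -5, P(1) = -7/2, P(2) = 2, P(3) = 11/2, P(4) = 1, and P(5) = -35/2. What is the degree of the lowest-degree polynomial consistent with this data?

Forward differences of the values at u = 0, 1, 2, 3, 4, 5:
  P  : -5  -7/2  2  11/2  1  -35/2
  Δ  : 3/2  11/2  7/2  -9/2  -37/2
  Δ^2: 4  -2  -8  -14
  Δ^3: -6  -6  -6
  Δ^4: 0  0
  Δ^5: 0
The third differences are constant (-6) and nonzero, while all higher differences vanish, so the minimal degree is 3.

3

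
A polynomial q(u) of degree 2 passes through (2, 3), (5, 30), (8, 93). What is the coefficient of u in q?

-5

Write q(u) = au^2 + bu + c. Substituting each data point gives a linear system:
  4a + 2b + c = 3
  25a + 5b + c = 30
  64a + 8b + c = 93
Solving the system yields a = 2, b = -5, c = 5.
So q(u) = 2u² - 5u + 5.
The coefficient of u is -5.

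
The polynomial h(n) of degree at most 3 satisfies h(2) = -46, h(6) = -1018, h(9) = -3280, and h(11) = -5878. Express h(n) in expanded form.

h(n) = -4n^3 - 5n^2 + 5n - 4

Using the Lagrange interpolation formula with nodes 2, 6, 9, 11:
  L_0(n) = (n - 6)(n - 9)(n - 11) / -252
  L_1(n) = (n - 2)(n - 9)(n - 11) / 60
  L_2(n) = (n - 2)(n - 6)(n - 11) / -42
  L_3(n) = (n - 2)(n - 6)(n - 9) / 90
Then h(n) = -46·L_0(n) - 1018·L_1(n) - 3280·L_2(n) - 5878·L_3(n).
Expanding and collecting terms gives h(n) = -4n^3 - 5n^2 + 5n - 4.
Check: h(9) = -3280. ✓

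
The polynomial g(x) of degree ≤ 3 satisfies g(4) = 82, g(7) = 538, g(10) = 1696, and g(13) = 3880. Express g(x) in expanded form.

Write g(x) = ax^3 + bx^2 + cx + d. Substituting each data point gives a linear system:
  64a + 16b + 4c + d = 82
  343a + 49b + 7c + d = 538
  1000a + 100b + 10c + d = 1696
  2197a + 169b + 13c + d = 3880
Solving the system yields a = 2, b = -3, c = -1, d = 6.
So g(x) = 2x³ - 3x² - x + 6.
Check: g(4) = 82. ✓

g(x) = 2x^3 - 3x^2 - x + 6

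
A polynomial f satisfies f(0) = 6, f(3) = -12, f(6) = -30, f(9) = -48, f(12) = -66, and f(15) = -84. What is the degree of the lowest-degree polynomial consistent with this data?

Forward differences of the values at s = 0, 3, 6, 9, 12, 15:
  f  : 6  -12  -30  -48  -66  -84
  Δ  : -18  -18  -18  -18  -18
  Δ^2: 0  0  0  0
  Δ^3: 0  0  0
  Δ^4: 0  0
  Δ^5: 0
The first differences are constant (-18) and nonzero, while all higher differences vanish, so the minimal degree is 1.

1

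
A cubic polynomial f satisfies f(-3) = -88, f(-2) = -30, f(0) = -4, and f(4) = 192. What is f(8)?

1540

Write f(s) = as^3 + bs^2 + cs + d. Substituting each data point gives a linear system:
  -27a + 9b - 3c + d = -88
  -8a + 4b - 2c + d = -30
  d = -4
  64a + 16b + 4c + d = 192
Solving the system yields a = 3, b = 0, c = 1, d = -4.
So f(s) = 3s³ + s - 4.
Then f(8) = 1540.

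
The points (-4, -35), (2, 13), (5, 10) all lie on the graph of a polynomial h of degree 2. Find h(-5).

Write h(u) = au^2 + bu + c. Substituting each data point gives a linear system:
  16a - 4b + c = -35
  4a + 2b + c = 13
  25a + 5b + c = 10
Solving the system yields a = -1, b = 6, c = 5.
So h(u) = -u^2 + 6u + 5.
Then h(-5) = -50.

-50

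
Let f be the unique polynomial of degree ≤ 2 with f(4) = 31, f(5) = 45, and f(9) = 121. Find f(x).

Write f(x) = ax^2 + bx + c. Substituting each data point gives a linear system:
  16a + 4b + c = 31
  25a + 5b + c = 45
  81a + 9b + c = 121
Solving the system yields a = 1, b = 5, c = -5.
So f(x) = x² + 5x - 5.
Check: f(9) = 121. ✓

f(x) = x^2 + 5x - 5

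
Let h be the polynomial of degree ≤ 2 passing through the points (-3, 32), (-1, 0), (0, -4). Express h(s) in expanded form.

h(s) = 4s^2 - 4

Using the Lagrange interpolation formula with nodes -3, -1, 0:
  L_0(s) = (s + 1)s / 6
  L_1(s) = (s + 3)s / -2
  L_2(s) = (s + 3)(s + 1) / 3
Then h(s) = 32·L_0(s) + 0·L_1(s) - 4·L_2(s).
Expanding and collecting terms gives h(s) = 4s² - 4.
Check: h(-1) = 0. ✓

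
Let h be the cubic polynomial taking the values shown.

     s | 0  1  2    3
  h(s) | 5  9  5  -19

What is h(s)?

Using the Lagrange interpolation formula with nodes 0, 1, 2, 3:
  L_0(s) = (s - 1)(s - 2)(s - 3) / -6
  L_1(s) = s(s - 2)(s - 3) / 2
  L_2(s) = s(s - 1)(s - 3) / -2
  L_3(s) = s(s - 1)(s - 2) / 6
Then h(s) = 5·L_0(s) + 9·L_1(s) + 5·L_2(s) - 19·L_3(s).
Expanding and collecting terms gives h(s) = -2s³ + 2s² + 4s + 5.
Check: h(0) = 5. ✓

h(s) = -2s^3 + 2s^2 + 4s + 5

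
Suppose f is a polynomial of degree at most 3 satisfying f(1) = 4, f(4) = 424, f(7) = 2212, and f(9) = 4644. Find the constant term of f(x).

0

Write f(x) = ax^3 + bx^2 + cx + d. Substituting each data point gives a linear system:
  a + b + c + d = 4
  64a + 16b + 4c + d = 424
  343a + 49b + 7c + d = 2212
  729a + 81b + 9c + d = 4644
Solving the system yields a = 6, b = 4, c = -6, d = 0.
So f(x) = 6x^3 + 4x^2 - 6x.
The constant term is 0.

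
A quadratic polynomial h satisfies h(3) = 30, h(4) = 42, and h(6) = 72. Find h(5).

56

Write h(t) = at^2 + bt + c. Substituting each data point gives a linear system:
  9a + 3b + c = 30
  16a + 4b + c = 42
  36a + 6b + c = 72
Solving the system yields a = 1, b = 5, c = 6.
So h(t) = t² + 5t + 6.
Then h(5) = 56.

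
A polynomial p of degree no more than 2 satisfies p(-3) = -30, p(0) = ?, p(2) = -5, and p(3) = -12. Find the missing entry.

-3

The 3 known points determine the degree-2 polynomial uniquely.
Write p(t) = at^2 + bt + c. Substituting each data point gives a linear system:
  9a - 3b + c = -30
  4a + 2b + c = -5
  9a + 3b + c = -12
Solving the system yields a = -2, b = 3, c = -3.
So p(t) = -2t² + 3t - 3.
Then p(0) = -3.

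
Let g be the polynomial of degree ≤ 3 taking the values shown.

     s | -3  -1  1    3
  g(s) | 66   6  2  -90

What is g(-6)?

Forward differences of the values at s = -3, -1, 1, 3:
  g  : 66  6  2  -90
  Δ  : -60  -4  -92
  Δ^2: 56  -88
  Δ^3: -144
The third differences are constant, confirming degree 3.
Interpolating (Newton forward form) and evaluating at s = -6 gives g(-6) = 576.

576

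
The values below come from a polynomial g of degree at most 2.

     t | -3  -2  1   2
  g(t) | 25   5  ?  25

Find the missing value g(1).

The 3 known points determine the degree-2 polynomial uniquely.
Write g(t) = at^2 + bt + c. Substituting each data point gives a linear system:
  9a - 3b + c = 25
  4a - 2b + c = 5
  4a + 2b + c = 25
Solving the system yields a = 5, b = 5, c = -5.
So g(t) = 5t^2 + 5t - 5.
Then g(1) = 5.

5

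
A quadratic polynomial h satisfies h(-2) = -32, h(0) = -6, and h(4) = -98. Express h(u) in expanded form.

Using the Lagrange interpolation formula with nodes -2, 0, 4:
  L_0(u) = u(u - 4) / 12
  L_1(u) = (u + 2)(u - 4) / -8
  L_2(u) = (u + 2)u / 24
Then h(u) = -32·L_0(u) - 6·L_1(u) - 98·L_2(u).
Expanding and collecting terms gives h(u) = -6u^2 + u - 6.
Check: h(0) = -6. ✓

h(u) = -6u^2 + u - 6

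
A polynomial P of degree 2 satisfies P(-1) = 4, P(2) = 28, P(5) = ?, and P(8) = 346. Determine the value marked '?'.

The 3 known points determine the degree-2 polynomial uniquely.
Write P(u) = au^2 + bu + c. Substituting each data point gives a linear system:
  a - b + c = 4
  4a + 2b + c = 28
  64a + 8b + c = 346
Solving the system yields a = 5, b = 3, c = 2.
So P(u) = 5u^2 + 3u + 2.
Then P(5) = 142.

142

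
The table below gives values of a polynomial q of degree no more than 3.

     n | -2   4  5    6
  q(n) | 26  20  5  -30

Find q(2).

14

Write q(n) = an^3 + bn^2 + cn + d. Substituting each data point gives a linear system:
  -8a + 4b - 2c + d = 26
  64a + 16b + 4c + d = 20
  125a + 25b + 5c + d = 5
  216a + 36b + 6c + d = -30
Solving the system yields a = -1, b = 5, c = 1, d = 0.
So q(n) = -n^3 + 5n^2 + n.
Then q(2) = 14.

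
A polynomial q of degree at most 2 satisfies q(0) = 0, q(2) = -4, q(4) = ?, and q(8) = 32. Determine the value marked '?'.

0

The 3 known points determine the degree-2 polynomial uniquely.
Write q(x) = ax^2 + bx + c. Substituting each data point gives a linear system:
  c = 0
  4a + 2b + c = -4
  64a + 8b + c = 32
Solving the system yields a = 1, b = -4, c = 0.
So q(x) = x^2 - 4x.
Then q(4) = 0.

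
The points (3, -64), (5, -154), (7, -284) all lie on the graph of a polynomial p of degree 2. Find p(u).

p(u) = -5u^2 - 5u - 4

Write p(u) = au^2 + bu + c. Substituting each data point gives a linear system:
  9a + 3b + c = -64
  25a + 5b + c = -154
  49a + 7b + c = -284
Solving the system yields a = -5, b = -5, c = -4.
So p(u) = -5u² - 5u - 4.
Check: p(3) = -64. ✓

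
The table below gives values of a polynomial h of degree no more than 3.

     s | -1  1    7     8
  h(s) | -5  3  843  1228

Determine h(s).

Write h(s) = as^3 + bs^2 + cs + d. Substituting each data point gives a linear system:
  -a + b - c + d = -5
  a + b + c + d = 3
  343a + 49b + 7c + d = 843
  512a + 64b + 8c + d = 1228
Solving the system yields a = 2, b = 3, c = 2, d = -4.
So h(s) = 2s^3 + 3s^2 + 2s - 4.
Check: h(7) = 843. ✓

h(s) = 2s^3 + 3s^2 + 2s - 4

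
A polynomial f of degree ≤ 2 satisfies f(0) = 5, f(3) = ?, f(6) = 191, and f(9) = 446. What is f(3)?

44

On equispaced nodes a degree-2 polynomial has vanishing third forward difference, so
  - f(0) + 3·f(3) - 3·f(6) + f(9) = 0.
Substituting the known values and solving for f(3):
  3·f(3) = 132
  f(3) = 44.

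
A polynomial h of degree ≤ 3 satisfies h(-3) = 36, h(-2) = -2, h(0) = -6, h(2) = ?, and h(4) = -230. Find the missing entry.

-34

The 4 known points determine the degree-3 polynomial uniquely.
Write h(u) = au^3 + bu^2 + cu + d. Substituting each data point gives a linear system:
  -27a + 9b - 3c + d = 36
  -8a + 4b - 2c + d = -2
  d = -6
  64a + 16b + 4c + d = -230
Solving the system yields a = -3, b = -3, c = 4, d = -6.
So h(u) = -3u^3 - 3u^2 + 4u - 6.
Then h(2) = -34.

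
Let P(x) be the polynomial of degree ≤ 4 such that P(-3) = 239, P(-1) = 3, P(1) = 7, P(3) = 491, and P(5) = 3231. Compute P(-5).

2011

Forward differences of the values at x = -3, -1, 1, 3, 5:
  P  : 239  3  7  491  3231
  Δ  : -236  4  484  2740
  Δ^2: 240  480  2256
  Δ^3: 240  1776
  Δ^4: 1536
The fourth differences are constant, confirming degree 4.
Interpolating (Newton forward form) and evaluating at x = -5 gives P(-5) = 2011.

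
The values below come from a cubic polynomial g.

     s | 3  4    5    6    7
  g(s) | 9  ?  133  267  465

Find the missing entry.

On equispaced nodes a degree-3 polynomial has vanishing fourth forward difference, so
  g(3) - 4·g(4) + 6·g(5) - 4·g(6) + g(7) = 0.
Substituting the known values and solving for g(4):
  -4·g(4) = -204
  g(4) = 51.

51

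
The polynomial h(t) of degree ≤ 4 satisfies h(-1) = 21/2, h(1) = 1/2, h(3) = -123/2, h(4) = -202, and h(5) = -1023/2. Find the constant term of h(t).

Write h(t) = at^4 + bt^3 + ct^2 + dt + e. Substituting each data point gives a linear system:
  a - b + c - d + e = 21/2
  a + b + c + d + e = 1/2
  81a + 27b + 9c + 3d + e = -123/2
  256a + 64b + 16c + 4d + e = -202
  625a + 125b + 25c + 5d + e = -1023/2
Solving the system yields a = -1, b = 1, c = 1/2, d = -6, e = 6.
So h(t) = -t⁴ + t³ + (1/2)t² - 6t + 6.
The constant term is 6.

6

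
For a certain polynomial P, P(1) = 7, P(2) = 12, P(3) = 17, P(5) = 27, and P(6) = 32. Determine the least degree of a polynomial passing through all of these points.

Divided differences on the nodes 1, 2, 3, 5, 6:
  order 0: 7  12  17  27  32
  order 1: 5  5  5  5
  order 2: 0  0  0
  order 3: 0  0
  order 4: 0
The order-1 divided differences are all 5 (nonzero) and every higher order vanishes, so the data lies on a polynomial of degree exactly 1.

1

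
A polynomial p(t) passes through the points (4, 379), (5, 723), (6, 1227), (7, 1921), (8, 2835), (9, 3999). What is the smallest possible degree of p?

Forward differences of the values at t = 4, 5, 6, 7, 8, 9:
  p  : 379  723  1227  1921  2835  3999
  Δ  : 344  504  694  914  1164
  Δ^2: 160  190  220  250
  Δ^3: 30  30  30
  Δ^4: 0  0
  Δ^5: 0
The third differences are constant (30) and nonzero, while all higher differences vanish, so the minimal degree is 3.

3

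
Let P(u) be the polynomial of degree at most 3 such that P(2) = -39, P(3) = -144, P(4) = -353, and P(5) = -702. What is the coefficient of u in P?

Write P(u) = au^3 + bu^2 + cu + d. Substituting each data point gives a linear system:
  8a + 4b + 2c + d = -39
  27a + 9b + 3c + d = -144
  64a + 16b + 4c + d = -353
  125a + 25b + 5c + d = -702
Solving the system yields a = -6, b = 2, c = -1, d = 3.
So P(u) = -6u^3 + 2u^2 - u + 3.
The coefficient of u is -1.

-1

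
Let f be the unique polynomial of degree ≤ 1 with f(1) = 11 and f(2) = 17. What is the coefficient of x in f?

Write f(x) = ax + b. Substituting each data point gives a linear system:
  a + b = 11
  2a + b = 17
Solving the system yields a = 6, b = 5.
So f(x) = 6x + 5.
The leading coefficient is 6.

6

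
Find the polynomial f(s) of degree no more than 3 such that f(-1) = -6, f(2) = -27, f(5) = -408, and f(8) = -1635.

f(s) = -3s^3 - 2s^2 + 4s - 3

Write f(s) = as^3 + bs^2 + cs + d. Substituting each data point gives a linear system:
  -a + b - c + d = -6
  8a + 4b + 2c + d = -27
  125a + 25b + 5c + d = -408
  512a + 64b + 8c + d = -1635
Solving the system yields a = -3, b = -2, c = 4, d = -3.
So f(s) = -3s³ - 2s² + 4s - 3.
Check: f(2) = -27. ✓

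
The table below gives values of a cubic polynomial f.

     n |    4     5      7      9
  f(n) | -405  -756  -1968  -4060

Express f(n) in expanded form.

f(n) = -5n^3 - 5n^2 - n - 1

Write f(n) = an^3 + bn^2 + cn + d. Substituting each data point gives a linear system:
  64a + 16b + 4c + d = -405
  125a + 25b + 5c + d = -756
  343a + 49b + 7c + d = -1968
  729a + 81b + 9c + d = -4060
Solving the system yields a = -5, b = -5, c = -1, d = -1.
So f(n) = -5n^3 - 5n^2 - n - 1.
Check: f(9) = -4060. ✓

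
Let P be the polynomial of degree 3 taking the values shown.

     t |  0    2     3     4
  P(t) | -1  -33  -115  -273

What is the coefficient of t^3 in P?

-4

Write P(t) = at^3 + bt^2 + ct + d. Substituting each data point gives a linear system:
  d = -1
  8a + 4b + 2c + d = -33
  27a + 9b + 3c + d = -115
  64a + 16b + 4c + d = -273
Solving the system yields a = -4, b = -2, c = 4, d = -1.
So P(t) = -4t^3 - 2t^2 + 4t - 1.
The leading coefficient is -4.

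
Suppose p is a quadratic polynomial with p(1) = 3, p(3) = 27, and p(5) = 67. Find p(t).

Using the Lagrange interpolation formula with nodes 1, 3, 5:
  L_0(t) = (t - 3)(t - 5) / 8
  L_1(t) = (t - 1)(t - 5) / -4
  L_2(t) = (t - 1)(t - 3) / 8
Then p(t) = 3·L_0(t) + 27·L_1(t) + 67·L_2(t).
Expanding and collecting terms gives p(t) = 2t² + 4t - 3.
Check: p(3) = 27. ✓

p(t) = 2t^2 + 4t - 3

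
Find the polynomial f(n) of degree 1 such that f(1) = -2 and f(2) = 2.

Write f(n) = an + b. Substituting each data point gives a linear system:
  a + b = -2
  2a + b = 2
Solving the system yields a = 4, b = -6.
So f(n) = 4n - 6.
Check: f(2) = 2. ✓

f(n) = 4n - 6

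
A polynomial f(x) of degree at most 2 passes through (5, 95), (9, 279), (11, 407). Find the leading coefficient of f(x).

3

Write f(x) = ax^2 + bx + c. Substituting each data point gives a linear system:
  25a + 5b + c = 95
  81a + 9b + c = 279
  121a + 11b + c = 407
Solving the system yields a = 3, b = 4, c = 0.
So f(x) = 3x^2 + 4x.
The leading coefficient is 3.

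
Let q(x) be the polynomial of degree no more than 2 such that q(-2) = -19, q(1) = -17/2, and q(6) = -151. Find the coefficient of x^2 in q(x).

Write q(x) = ax^2 + bx + c. Substituting each data point gives a linear system:
  4a - 2b + c = -19
  a + b + c = -17/2
  36a + 6b + c = -151
Solving the system yields a = -4, b = -1/2, c = -4.
So q(x) = -4x² - (1/2)x - 4.
The leading coefficient is -4.

-4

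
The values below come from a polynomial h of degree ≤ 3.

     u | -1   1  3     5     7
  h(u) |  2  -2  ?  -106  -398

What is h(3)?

-6

On equispaced nodes a degree-3 polynomial has vanishing fourth forward difference, so
  h(-1) - 4·h(1) + 6·h(3) - 4·h(5) + h(7) = 0.
Substituting the known values and solving for h(3):
  6·h(3) = -36
  h(3) = -6.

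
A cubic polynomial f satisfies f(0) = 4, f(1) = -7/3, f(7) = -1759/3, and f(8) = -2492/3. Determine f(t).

f(t) = -t^3 - 5t^2 - (1/3)t + 4

Using the Lagrange interpolation formula with nodes 0, 1, 7, 8:
  L_0(t) = (t - 1)(t - 7)(t - 8) / -56
  L_1(t) = t(t - 7)(t - 8) / 42
  L_2(t) = t(t - 1)(t - 8) / -42
  L_3(t) = t(t - 1)(t - 7) / 56
Then f(t) = 4·L_0(t) - 7/3·L_1(t) - 1759/3·L_2(t) - 2492/3·L_3(t).
Expanding and collecting terms gives f(t) = -t³ - 5t² - (1/3)t + 4.
Check: f(0) = 4. ✓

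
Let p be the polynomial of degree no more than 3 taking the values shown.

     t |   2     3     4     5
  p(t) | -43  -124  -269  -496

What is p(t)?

p(t) = -3t^3 - 5t^2 + t - 1

Write p(t) = at^3 + bt^2 + ct + d. Substituting each data point gives a linear system:
  8a + 4b + 2c + d = -43
  27a + 9b + 3c + d = -124
  64a + 16b + 4c + d = -269
  125a + 25b + 5c + d = -496
Solving the system yields a = -3, b = -5, c = 1, d = -1.
So p(t) = -3t^3 - 5t^2 + t - 1.
Check: p(4) = -269. ✓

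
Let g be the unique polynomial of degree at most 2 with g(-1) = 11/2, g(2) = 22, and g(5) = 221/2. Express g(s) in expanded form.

g(s) = 4s^2 + (3/2)s + 3

Using the Lagrange interpolation formula with nodes -1, 2, 5:
  L_0(s) = (s - 2)(s - 5) / 18
  L_1(s) = (s + 1)(s - 5) / -9
  L_2(s) = (s + 1)(s - 2) / 18
Then g(s) = 11/2·L_0(s) + 22·L_1(s) + 221/2·L_2(s).
Expanding and collecting terms gives g(s) = 4s² + (3/2)s + 3.
Check: g(5) = 221/2. ✓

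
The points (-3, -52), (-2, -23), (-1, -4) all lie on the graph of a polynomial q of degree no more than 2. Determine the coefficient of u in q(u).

4

Write q(u) = au^2 + bu + c. Substituting each data point gives a linear system:
  9a - 3b + c = -52
  4a - 2b + c = -23
  a - b + c = -4
Solving the system yields a = -5, b = 4, c = 5.
So q(u) = -5u² + 4u + 5.
The coefficient of u is 4.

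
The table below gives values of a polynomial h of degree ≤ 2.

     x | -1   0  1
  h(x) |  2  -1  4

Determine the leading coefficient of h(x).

Write h(x) = ax^2 + bx + c. Substituting each data point gives a linear system:
  a - b + c = 2
  c = -1
  a + b + c = 4
Solving the system yields a = 4, b = 1, c = -1.
So h(x) = 4x^2 + x - 1.
The leading coefficient is 4.

4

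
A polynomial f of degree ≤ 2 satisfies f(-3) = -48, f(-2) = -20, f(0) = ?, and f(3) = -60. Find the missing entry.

The 3 known points determine the degree-2 polynomial uniquely.
Write f(s) = as^2 + bs + c. Substituting each data point gives a linear system:
  9a - 3b + c = -48
  4a - 2b + c = -20
  9a + 3b + c = -60
Solving the system yields a = -6, b = -2, c = 0.
So f(s) = -6s² - 2s.
Then f(0) = 0.

0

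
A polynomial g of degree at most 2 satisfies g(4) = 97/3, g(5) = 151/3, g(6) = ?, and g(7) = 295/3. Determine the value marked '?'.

217/3

The 3 known points determine the degree-2 polynomial uniquely.
Write g(n) = an^2 + bn + c. Substituting each data point gives a linear system:
  16a + 4b + c = 97/3
  25a + 5b + c = 151/3
  49a + 7b + c = 295/3
Solving the system yields a = 2, b = 0, c = 1/3.
So g(n) = 2n² + 1/3.
Then g(6) = 217/3.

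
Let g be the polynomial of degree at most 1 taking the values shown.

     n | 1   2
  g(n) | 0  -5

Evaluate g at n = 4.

Using the Lagrange interpolation formula with nodes 1, 2:
  L_0(n) = (n - 2) / -1
  L_1(n) = (n - 1) / 1
Then g(n) = 0·L_0(n) - 5·L_1(n).
Expanding and collecting terms gives g(n) = -5n + 5.
Evaluating at n = 4: g(4) = -15.

-15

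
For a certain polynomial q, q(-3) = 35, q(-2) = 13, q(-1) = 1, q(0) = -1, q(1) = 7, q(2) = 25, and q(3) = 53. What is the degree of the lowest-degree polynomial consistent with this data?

Forward differences of the values at s = -3, -2, -1, 0, 1, 2, 3:
  q  : 35  13  1  -1  7  25  53
  Δ  : -22  -12  -2  8  18  28
  Δ^2: 10  10  10  10  10
  Δ^3: 0  0  0  0
  Δ^4: 0  0  0
  Δ^5: 0  0
  Δ^6: 0
The second differences are constant (10) and nonzero, while all higher differences vanish, so the minimal degree is 2.

2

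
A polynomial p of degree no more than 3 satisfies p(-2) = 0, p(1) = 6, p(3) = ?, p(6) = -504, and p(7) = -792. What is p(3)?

-60

The 4 known points determine the degree-3 polynomial uniquely.
Write p(x) = ax^3 + bx^2 + cx + d. Substituting each data point gives a linear system:
  -8a + 4b - 2c + d = 0
  a + b + c + d = 6
  216a + 36b + 6c + d = -504
  343a + 49b + 7c + d = -792
Solving the system yields a = -2, b = -3, c = 5, d = 6.
So p(x) = -2x^3 - 3x^2 + 5x + 6.
Then p(3) = -60.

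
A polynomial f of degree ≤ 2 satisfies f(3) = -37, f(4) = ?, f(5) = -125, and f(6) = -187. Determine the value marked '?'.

-75

On equispaced nodes a degree-2 polynomial has vanishing third forward difference, so
  - f(3) + 3·f(4) - 3·f(5) + f(6) = 0.
Substituting the known values and solving for f(4):
  3·f(4) = -225
  f(4) = -75.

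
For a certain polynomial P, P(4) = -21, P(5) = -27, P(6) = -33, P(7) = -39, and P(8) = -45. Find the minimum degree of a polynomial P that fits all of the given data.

1

Forward differences of the values at t = 4, 5, 6, 7, 8:
  P  : -21  -27  -33  -39  -45
  Δ  : -6  -6  -6  -6
  Δ^2: 0  0  0
  Δ^3: 0  0
  Δ^4: 0
The first differences are constant (-6) and nonzero, while all higher differences vanish, so the minimal degree is 1.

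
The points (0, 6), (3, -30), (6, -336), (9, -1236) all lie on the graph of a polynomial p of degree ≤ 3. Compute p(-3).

Write p(x) = ax^3 + bx^2 + cx + d. Substituting each data point gives a linear system:
  d = 6
  27a + 9b + 3c + d = -30
  216a + 36b + 6c + d = -336
  729a + 81b + 9c + d = -1236
Solving the system yields a = -2, b = 3, c = -3, d = 6.
So p(x) = -2x³ + 3x² - 3x + 6.
Then p(-3) = 96.

96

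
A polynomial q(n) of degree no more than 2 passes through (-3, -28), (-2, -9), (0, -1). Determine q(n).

q(n) = -5n^2 - 6n - 1

Using the Lagrange interpolation formula with nodes -3, -2, 0:
  L_0(n) = (n + 2)n / 3
  L_1(n) = (n + 3)n / -2
  L_2(n) = (n + 3)(n + 2) / 6
Then q(n) = -28·L_0(n) - 9·L_1(n) - 1·L_2(n).
Expanding and collecting terms gives q(n) = -5n^2 - 6n - 1.
Check: q(0) = -1. ✓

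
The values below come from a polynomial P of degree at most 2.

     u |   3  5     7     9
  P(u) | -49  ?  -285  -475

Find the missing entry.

-143

On equispaced nodes a degree-2 polynomial has vanishing third forward difference, so
  - P(3) + 3·P(5) - 3·P(7) + P(9) = 0.
Substituting the known values and solving for P(5):
  3·P(5) = -429
  P(5) = -143.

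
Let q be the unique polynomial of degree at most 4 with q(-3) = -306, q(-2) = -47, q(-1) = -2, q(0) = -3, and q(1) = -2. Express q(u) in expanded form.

q(u) = -5u^4 - 2u^3 + 6u^2 + 2u - 3

Write q(u) = au^4 + bu^3 + cu^2 + du + e. Substituting each data point gives a linear system:
  81a - 27b + 9c - 3d + e = -306
  16a - 8b + 4c - 2d + e = -47
  a - b + c - d + e = -2
  e = -3
  a + b + c + d + e = -2
Solving the system yields a = -5, b = -2, c = 6, d = 2, e = -3.
So q(u) = -5u^4 - 2u^3 + 6u^2 + 2u - 3.
Check: q(-1) = -2. ✓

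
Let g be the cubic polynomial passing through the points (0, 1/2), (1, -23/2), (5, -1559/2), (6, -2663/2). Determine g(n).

Using the Lagrange interpolation formula with nodes 0, 1, 5, 6:
  L_0(n) = (n - 1)(n - 5)(n - 6) / -30
  L_1(n) = n(n - 5)(n - 6) / 20
  L_2(n) = n(n - 1)(n - 6) / -20
  L_3(n) = n(n - 1)(n - 5) / 30
Then g(n) = 1/2·L_0(n) - 23/2·L_1(n) - 1559/2·L_2(n) - 2663/2·L_3(n).
Expanding and collecting terms gives g(n) = -6n³ - 6n + 1/2.
Check: g(6) = -2663/2. ✓

g(n) = -6n^3 - 6n + 1/2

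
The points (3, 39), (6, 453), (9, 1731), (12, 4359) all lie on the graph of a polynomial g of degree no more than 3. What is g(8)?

Forward differences of the values at u = 3, 6, 9, 12:
  g  : 39  453  1731  4359
  Δ  : 414  1278  2628
  Δ^2: 864  1350
  Δ^3: 486
The third differences are constant, confirming degree 3.
Interpolating (Newton forward form) and evaluating at u = 8 gives g(8) = 1179.

1179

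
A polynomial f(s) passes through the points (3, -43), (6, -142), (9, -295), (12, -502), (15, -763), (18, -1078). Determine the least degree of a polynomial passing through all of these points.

2

Forward differences of the values at s = 3, 6, 9, 12, 15, 18:
  f  : -43  -142  -295  -502  -763  -1078
  Δ  : -99  -153  -207  -261  -315
  Δ^2: -54  -54  -54  -54
  Δ^3: 0  0  0
  Δ^4: 0  0
  Δ^5: 0
The second differences are constant (-54) and nonzero, while all higher differences vanish, so the minimal degree is 2.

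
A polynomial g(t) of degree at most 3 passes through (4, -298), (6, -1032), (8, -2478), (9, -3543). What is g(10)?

Write g(t) = at^3 + bt^2 + ct + d. Substituting each data point gives a linear system:
  64a + 16b + 4c + d = -298
  216a + 36b + 6c + d = -1032
  512a + 64b + 8c + d = -2478
  729a + 81b + 9c + d = -3543
Solving the system yields a = -5, b = 1, c = 3, d = -6.
So g(t) = -5t³ + t² + 3t - 6.
Then g(10) = -4876.

-4876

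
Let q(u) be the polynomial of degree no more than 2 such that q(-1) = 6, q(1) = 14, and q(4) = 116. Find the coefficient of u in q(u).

Write q(u) = au^2 + bu + c. Substituting each data point gives a linear system:
  a - b + c = 6
  a + b + c = 14
  16a + 4b + c = 116
Solving the system yields a = 6, b = 4, c = 4.
So q(u) = 6u² + 4u + 4.
The coefficient of u is 4.

4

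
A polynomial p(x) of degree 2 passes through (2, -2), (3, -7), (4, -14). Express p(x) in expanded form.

Using the Lagrange interpolation formula with nodes 2, 3, 4:
  L_0(x) = (x - 3)(x - 4) / 2
  L_1(x) = (x - 2)(x - 4) / -1
  L_2(x) = (x - 2)(x - 3) / 2
Then p(x) = -2·L_0(x) - 7·L_1(x) - 14·L_2(x).
Expanding and collecting terms gives p(x) = -x^2 + 2.
Check: p(2) = -2. ✓

p(x) = -x^2 + 2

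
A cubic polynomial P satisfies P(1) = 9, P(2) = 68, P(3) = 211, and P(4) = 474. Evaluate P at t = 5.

Write P(t) = at^3 + bt^2 + ct + d. Substituting each data point gives a linear system:
  a + b + c + d = 9
  8a + 4b + 2c + d = 68
  27a + 9b + 3c + d = 211
  64a + 16b + 4c + d = 474
Solving the system yields a = 6, b = 6, c = -1, d = -2.
So P(t) = 6t^3 + 6t^2 - t - 2.
Then P(5) = 893.

893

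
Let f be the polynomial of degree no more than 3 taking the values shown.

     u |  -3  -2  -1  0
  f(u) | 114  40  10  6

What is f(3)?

Write f(u) = au^3 + bu^2 + cu + d. Substituting each data point gives a linear system:
  -27a + 9b - 3c + d = 114
  -8a + 4b - 2c + d = 40
  -a + b - c + d = 10
  d = 6
Solving the system yields a = -3, b = 4, c = 3, d = 6.
So f(u) = -3u³ + 4u² + 3u + 6.
Then f(3) = -30.

-30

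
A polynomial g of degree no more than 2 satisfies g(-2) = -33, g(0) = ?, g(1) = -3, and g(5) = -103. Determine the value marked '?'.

-3

The 3 known points determine the degree-2 polynomial uniquely.
Write g(u) = au^2 + bu + c. Substituting each data point gives a linear system:
  4a - 2b + c = -33
  a + b + c = -3
  25a + 5b + c = -103
Solving the system yields a = -5, b = 5, c = -3.
So g(u) = -5u² + 5u - 3.
Then g(0) = -3.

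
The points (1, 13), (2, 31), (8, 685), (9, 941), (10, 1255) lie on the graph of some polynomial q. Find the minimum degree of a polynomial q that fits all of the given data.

3

Divided differences on the nodes 1, 2, 8, 9, 10:
  order 0: 13  31  685  941  1255
  order 1: 18  109  256  314
  order 2: 13  21  29
  order 3: 1  1
  order 4: 0
The order-3 divided differences are all 1 (nonzero) and every higher order vanishes, so the data lies on a polynomial of degree exactly 3.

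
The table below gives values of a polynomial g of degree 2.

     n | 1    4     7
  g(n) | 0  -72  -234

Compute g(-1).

-2

Forward differences of the values at n = 1, 4, 7:
  g  : 0  -72  -234
  Δ  : -72  -162
  Δ^2: -90
The second differences are constant, confirming degree 2.
Interpolating (Newton forward form) and evaluating at n = -1 gives g(-1) = -2.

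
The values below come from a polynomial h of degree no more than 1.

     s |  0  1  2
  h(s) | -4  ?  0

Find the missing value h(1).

On equispaced nodes a degree-1 polynomial has vanishing second forward difference, so
  h(0) - 2·h(1) + h(2) = 0.
Substituting the known values and solving for h(1):
  -2·h(1) = 4
  h(1) = -2.

-2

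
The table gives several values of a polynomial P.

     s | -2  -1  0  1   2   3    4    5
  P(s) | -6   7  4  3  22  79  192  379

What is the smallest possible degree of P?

Forward differences of the values at s = -2, -1, 0, 1, 2, 3, 4, 5:
  P  : -6  7  4  3  22  79  192  379
  Δ  : 13  -3  -1  19  57  113  187
  Δ^2: -16  2  20  38  56  74
  Δ^3: 18  18  18  18  18
  Δ^4: 0  0  0  0
  Δ^5: 0  0  0
  Δ^6: 0  0
  Δ^7: 0
The third differences are constant (18) and nonzero, while all higher differences vanish, so the minimal degree is 3.

3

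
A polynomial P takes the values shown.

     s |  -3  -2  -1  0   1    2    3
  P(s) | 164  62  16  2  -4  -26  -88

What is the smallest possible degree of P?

3

Forward differences of the values at s = -3, -2, -1, 0, 1, 2, 3:
  P  : 164  62  16  2  -4  -26  -88
  Δ  : -102  -46  -14  -6  -22  -62
  Δ^2: 56  32  8  -16  -40
  Δ^3: -24  -24  -24  -24
  Δ^4: 0  0  0
  Δ^5: 0  0
  Δ^6: 0
The third differences are constant (-24) and nonzero, while all higher differences vanish, so the minimal degree is 3.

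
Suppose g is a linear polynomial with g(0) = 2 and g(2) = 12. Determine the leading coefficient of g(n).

Write g(n) = an + b. Substituting each data point gives a linear system:
  b = 2
  2a + b = 12
Solving the system yields a = 5, b = 2.
So g(n) = 5n + 2.
The leading coefficient is 5.

5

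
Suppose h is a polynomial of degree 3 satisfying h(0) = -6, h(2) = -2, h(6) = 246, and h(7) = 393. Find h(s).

Using the Lagrange interpolation formula with nodes 0, 2, 6, 7:
  L_0(s) = (s - 2)(s - 6)(s - 7) / -84
  L_1(s) = s(s - 6)(s - 7) / 40
  L_2(s) = s(s - 2)(s - 7) / -24
  L_3(s) = s(s - 2)(s - 6) / 35
Then h(s) = -6·L_0(s) - 2·L_1(s) + 246·L_2(s) + 393·L_3(s).
Expanding and collecting terms gives h(s) = s^3 + 2s^2 - 6s - 6.
Check: h(2) = -2. ✓

h(s) = s^3 + 2s^2 - 6s - 6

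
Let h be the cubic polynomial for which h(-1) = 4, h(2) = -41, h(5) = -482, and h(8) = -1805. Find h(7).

-1236

Forward differences of the values at t = -1, 2, 5, 8:
  h  : 4  -41  -482  -1805
  Δ  : -45  -441  -1323
  Δ^2: -396  -882
  Δ^3: -486
The third differences are constant, confirming degree 3.
Interpolating (Newton forward form) and evaluating at t = 7 gives h(7) = -1236.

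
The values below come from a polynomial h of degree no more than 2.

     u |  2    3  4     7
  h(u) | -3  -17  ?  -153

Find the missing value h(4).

The 3 known points determine the degree-2 polynomial uniquely.
Write h(u) = au^2 + bu + c. Substituting each data point gives a linear system:
  4a + 2b + c = -3
  9a + 3b + c = -17
  49a + 7b + c = -153
Solving the system yields a = -4, b = 6, c = 1.
So h(u) = -4u^2 + 6u + 1.
Then h(4) = -39.

-39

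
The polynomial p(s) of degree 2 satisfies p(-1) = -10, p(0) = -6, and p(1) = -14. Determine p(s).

Write p(s) = as^2 + bs + c. Substituting each data point gives a linear system:
  a - b + c = -10
  c = -6
  a + b + c = -14
Solving the system yields a = -6, b = -2, c = -6.
So p(s) = -6s² - 2s - 6.
Check: p(-1) = -10. ✓

p(s) = -6s^2 - 2s - 6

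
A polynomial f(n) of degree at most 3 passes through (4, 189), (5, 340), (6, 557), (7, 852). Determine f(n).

Write f(n) = an^3 + bn^2 + cn + d. Substituting each data point gives a linear system:
  64a + 16b + 4c + d = 189
  125a + 25b + 5c + d = 340
  216a + 36b + 6c + d = 557
  343a + 49b + 7c + d = 852
Solving the system yields a = 2, b = 3, c = 2, d = 5.
So f(n) = 2n^3 + 3n^2 + 2n + 5.
Check: f(7) = 852. ✓

f(n) = 2n^3 + 3n^2 + 2n + 5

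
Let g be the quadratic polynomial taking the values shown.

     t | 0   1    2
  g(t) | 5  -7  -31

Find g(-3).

-31

Forward differences of the values at t = 0, 1, 2:
  g  : 5  -7  -31
  Δ  : -12  -24
  Δ^2: -12
The second differences are constant, confirming degree 2.
Interpolating (Newton forward form) and evaluating at t = -3 gives g(-3) = -31.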